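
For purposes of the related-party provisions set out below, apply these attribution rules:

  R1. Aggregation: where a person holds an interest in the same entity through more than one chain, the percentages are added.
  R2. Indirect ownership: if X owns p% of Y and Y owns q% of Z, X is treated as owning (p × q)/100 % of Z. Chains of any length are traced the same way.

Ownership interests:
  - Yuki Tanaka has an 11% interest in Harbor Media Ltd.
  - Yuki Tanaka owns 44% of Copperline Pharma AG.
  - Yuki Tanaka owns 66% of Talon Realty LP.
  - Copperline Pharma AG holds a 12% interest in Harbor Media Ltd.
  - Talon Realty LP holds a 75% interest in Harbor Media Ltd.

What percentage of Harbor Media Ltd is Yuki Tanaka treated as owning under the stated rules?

65.78%

Chain via Copperline Pharma AG (R2): 44% × 12% = 5.28% of Harbor Media Ltd.
Chain via Talon Realty LP (R2): 66% × 75% = 49.5% of Harbor Media Ltd.
Direct interest in Harbor Media Ltd: 11%.
Aggregating (R1): 5.28% + 49.5% + 11% = 65.78%.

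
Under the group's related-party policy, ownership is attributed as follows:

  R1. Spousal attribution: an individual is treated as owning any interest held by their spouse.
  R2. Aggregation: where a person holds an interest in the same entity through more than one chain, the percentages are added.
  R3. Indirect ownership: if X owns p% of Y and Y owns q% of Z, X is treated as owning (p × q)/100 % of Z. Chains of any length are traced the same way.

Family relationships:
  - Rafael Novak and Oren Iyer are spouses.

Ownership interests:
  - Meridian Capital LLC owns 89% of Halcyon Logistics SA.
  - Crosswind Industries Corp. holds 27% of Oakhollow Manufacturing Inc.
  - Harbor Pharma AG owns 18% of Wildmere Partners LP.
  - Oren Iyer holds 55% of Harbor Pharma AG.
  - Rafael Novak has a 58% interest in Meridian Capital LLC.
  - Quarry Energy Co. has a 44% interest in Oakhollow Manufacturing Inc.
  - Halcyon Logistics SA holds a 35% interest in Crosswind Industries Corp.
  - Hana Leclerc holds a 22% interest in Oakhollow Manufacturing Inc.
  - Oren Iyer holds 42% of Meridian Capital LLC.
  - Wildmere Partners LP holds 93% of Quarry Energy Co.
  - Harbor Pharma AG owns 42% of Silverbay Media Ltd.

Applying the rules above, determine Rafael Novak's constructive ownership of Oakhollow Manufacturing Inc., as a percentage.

By spousal attribution (R1), Rafael Novak is treated as also owning Oren Iyer's interest in Meridian Capital LLC, giving 58% + 42% = 100%.
By spousal attribution (R1), Rafael Novak is treated as owning Oren Iyer's 55% interest in Harbor Pharma AG.
Chain via Meridian Capital LLC → Halcyon Logistics SA → Crosswind Industries Corp. (R3): 100% × 89% × 35% × 27% = 8.4105% of Oakhollow Manufacturing Inc.
Chain via Harbor Pharma AG → Wildmere Partners LP → Quarry Energy Co. (R3): 55% × 18% × 93% × 44% = 4.05108% of Oakhollow Manufacturing Inc.
Aggregating (R2): 8.4105% + 4.05108% = 12.46158%.

12.46158%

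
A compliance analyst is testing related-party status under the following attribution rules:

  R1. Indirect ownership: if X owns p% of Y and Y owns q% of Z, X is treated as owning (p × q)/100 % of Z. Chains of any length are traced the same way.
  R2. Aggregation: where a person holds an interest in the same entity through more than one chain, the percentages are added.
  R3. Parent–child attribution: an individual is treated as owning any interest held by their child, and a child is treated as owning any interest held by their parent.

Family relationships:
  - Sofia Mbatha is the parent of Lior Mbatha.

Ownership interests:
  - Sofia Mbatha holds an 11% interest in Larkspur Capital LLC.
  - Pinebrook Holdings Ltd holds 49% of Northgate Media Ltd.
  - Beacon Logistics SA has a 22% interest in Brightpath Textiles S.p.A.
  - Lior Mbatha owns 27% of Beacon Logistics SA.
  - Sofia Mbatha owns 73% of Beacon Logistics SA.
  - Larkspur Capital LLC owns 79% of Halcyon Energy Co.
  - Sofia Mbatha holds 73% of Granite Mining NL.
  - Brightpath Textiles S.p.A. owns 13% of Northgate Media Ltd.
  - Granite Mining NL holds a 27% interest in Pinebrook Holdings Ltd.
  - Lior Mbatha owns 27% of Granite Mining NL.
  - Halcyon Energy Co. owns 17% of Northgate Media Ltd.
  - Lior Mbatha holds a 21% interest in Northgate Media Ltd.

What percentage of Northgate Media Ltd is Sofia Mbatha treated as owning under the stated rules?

38.5673%

By parent–child attribution (R3), Sofia Mbatha is treated as also owning Lior Mbatha's interest in Beacon Logistics SA, giving 73% + 27% = 100%.
By parent–child attribution (R3), Sofia Mbatha is treated as also owning Lior Mbatha's interest in Granite Mining NL, giving 73% + 27% = 100%.
By parent–child attribution (R3), Sofia Mbatha is treated as owning Lior Mbatha's 21% interest in Northgate Media Ltd.
Chain via Beacon Logistics SA → Brightpath Textiles S.p.A. (R1): 100% × 22% × 13% = 2.86% of Northgate Media Ltd.
Chain via Granite Mining NL → Pinebrook Holdings Ltd (R1): 100% × 27% × 49% = 13.23% of Northgate Media Ltd.
Chain via Larkspur Capital LLC → Halcyon Energy Co. (R1): 11% × 79% × 17% = 1.4773% of Northgate Media Ltd.
Direct interest in Northgate Media Ltd: 21%.
Aggregating (R2): 2.86% + 13.23% + 1.4773% + 21% = 38.5673%.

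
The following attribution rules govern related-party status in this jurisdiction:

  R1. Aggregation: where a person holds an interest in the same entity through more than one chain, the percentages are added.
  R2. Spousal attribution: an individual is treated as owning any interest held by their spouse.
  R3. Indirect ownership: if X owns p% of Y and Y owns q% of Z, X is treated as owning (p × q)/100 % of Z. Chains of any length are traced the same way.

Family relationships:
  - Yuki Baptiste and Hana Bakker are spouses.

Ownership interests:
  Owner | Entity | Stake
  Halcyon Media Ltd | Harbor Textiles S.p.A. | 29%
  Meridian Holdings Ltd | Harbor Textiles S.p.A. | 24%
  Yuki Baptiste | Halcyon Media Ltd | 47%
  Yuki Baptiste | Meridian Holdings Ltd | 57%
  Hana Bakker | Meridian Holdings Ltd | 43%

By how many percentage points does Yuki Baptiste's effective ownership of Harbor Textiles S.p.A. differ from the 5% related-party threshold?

By spousal attribution (R2), Yuki Baptiste is treated as also owning Hana Bakker's interest in Meridian Holdings Ltd, giving 57% + 43% = 100%.
Chain via Meridian Holdings Ltd (R3): 100% × 24% = 24% of Harbor Textiles S.p.A.
Chain via Halcyon Media Ltd (R3): 47% × 29% = 13.63% of Harbor Textiles S.p.A.
Aggregating (R1): 24% + 13.63% = 37.63%.
37.63% exceeds the 5% threshold by 32.63 percentage points.

32.63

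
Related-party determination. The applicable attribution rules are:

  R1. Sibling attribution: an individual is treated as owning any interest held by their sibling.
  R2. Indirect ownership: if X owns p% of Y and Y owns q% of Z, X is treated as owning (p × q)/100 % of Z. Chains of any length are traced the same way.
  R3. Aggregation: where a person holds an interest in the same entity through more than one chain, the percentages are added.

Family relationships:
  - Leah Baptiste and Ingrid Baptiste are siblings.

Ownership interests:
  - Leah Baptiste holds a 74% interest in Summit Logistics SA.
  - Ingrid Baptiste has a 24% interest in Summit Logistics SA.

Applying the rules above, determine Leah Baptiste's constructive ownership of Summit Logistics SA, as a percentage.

98%

By sibling attribution (R1), Leah Baptiste is treated as also owning Ingrid Baptiste's interest in Summit Logistics SA, giving 74% + 24% = 98%.
Direct interest in Summit Logistics SA: 98%.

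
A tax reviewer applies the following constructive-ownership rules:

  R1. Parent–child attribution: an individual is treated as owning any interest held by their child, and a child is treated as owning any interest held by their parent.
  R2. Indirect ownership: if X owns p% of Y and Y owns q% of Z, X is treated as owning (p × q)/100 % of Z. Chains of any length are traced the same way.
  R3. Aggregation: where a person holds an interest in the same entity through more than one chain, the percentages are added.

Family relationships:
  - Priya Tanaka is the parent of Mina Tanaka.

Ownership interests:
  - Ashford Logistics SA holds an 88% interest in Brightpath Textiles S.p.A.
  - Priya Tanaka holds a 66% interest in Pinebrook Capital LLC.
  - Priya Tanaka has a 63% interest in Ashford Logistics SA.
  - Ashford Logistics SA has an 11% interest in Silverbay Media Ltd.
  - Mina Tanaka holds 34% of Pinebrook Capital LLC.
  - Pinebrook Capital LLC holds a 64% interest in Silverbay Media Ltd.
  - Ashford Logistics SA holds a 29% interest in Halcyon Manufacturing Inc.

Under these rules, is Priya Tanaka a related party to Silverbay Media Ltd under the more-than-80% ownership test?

No

By parent–child attribution (R1), Priya Tanaka is treated as also owning Mina Tanaka's interest in Pinebrook Capital LLC, giving 66% + 34% = 100%.
Chain via Pinebrook Capital LLC (R2): 100% × 64% = 64% of Silverbay Media Ltd.
Chain via Ashford Logistics SA (R2): 63% × 11% = 6.93% of Silverbay Media Ltd.
Aggregating (R3): 64% + 6.93% = 70.93%.
70.93% does not exceed the 80% threshold, so Priya is not a related party to Silverbay Media Ltd.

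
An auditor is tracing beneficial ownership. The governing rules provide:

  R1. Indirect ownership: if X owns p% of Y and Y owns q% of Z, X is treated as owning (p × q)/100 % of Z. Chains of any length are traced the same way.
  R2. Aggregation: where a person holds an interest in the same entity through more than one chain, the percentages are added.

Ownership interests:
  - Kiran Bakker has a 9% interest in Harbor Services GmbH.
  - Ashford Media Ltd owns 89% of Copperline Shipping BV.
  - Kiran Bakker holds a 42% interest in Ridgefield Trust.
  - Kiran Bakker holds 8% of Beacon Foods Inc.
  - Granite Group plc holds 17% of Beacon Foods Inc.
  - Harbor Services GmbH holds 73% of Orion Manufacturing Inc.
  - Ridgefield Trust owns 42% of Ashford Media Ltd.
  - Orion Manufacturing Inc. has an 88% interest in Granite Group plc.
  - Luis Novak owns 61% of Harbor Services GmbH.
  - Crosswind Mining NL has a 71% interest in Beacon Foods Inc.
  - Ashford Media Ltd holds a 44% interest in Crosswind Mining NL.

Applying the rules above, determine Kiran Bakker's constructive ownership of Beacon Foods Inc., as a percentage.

Chain via Harbor Services GmbH → Orion Manufacturing Inc. → Granite Group plc (R1): 9% × 73% × 88% × 17% = 0.982872% of Beacon Foods Inc.
Chain via Ridgefield Trust → Ashford Media Ltd → Crosswind Mining NL (R1): 42% × 42% × 44% × 71% = 5.510736% of Beacon Foods Inc.
Direct interest in Beacon Foods Inc: 8%.
Aggregating (R2): 0.982872% + 5.510736% + 8% = 14.493608%.

14.493608%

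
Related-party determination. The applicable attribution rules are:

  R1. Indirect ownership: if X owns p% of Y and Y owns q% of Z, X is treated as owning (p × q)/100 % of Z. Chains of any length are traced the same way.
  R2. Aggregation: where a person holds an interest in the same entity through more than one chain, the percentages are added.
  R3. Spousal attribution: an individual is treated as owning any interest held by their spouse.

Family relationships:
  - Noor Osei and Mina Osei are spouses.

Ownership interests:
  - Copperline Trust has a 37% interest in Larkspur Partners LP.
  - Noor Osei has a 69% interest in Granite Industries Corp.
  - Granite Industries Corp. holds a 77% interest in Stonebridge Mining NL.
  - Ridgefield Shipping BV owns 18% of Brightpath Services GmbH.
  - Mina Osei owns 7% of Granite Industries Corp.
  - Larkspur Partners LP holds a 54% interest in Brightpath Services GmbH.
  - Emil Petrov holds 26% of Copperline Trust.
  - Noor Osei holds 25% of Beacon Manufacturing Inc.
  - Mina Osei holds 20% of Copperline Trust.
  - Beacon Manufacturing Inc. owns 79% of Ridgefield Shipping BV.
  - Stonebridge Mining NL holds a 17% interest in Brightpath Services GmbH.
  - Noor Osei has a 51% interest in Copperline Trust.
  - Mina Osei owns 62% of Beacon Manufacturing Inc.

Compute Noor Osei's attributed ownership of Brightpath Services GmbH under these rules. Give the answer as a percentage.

36.5056%

By spousal attribution (R3), Noor Osei is treated as also owning Mina Osei's interest in Copperline Trust, giving 51% + 20% = 71%.
By spousal attribution (R3), Noor Osei is treated as also owning Mina Osei's interest in Beacon Manufacturing Inc, giving 25% + 62% = 87%.
By spousal attribution (R3), Noor Osei is treated as also owning Mina Osei's interest in Granite Industries Corp, giving 69% + 7% = 76%.
Chain via Copperline Trust → Larkspur Partners LP (R1): 71% × 37% × 54% = 14.1858% of Brightpath Services GmbH.
Chain via Beacon Manufacturing Inc. → Ridgefield Shipping BV (R1): 87% × 79% × 18% = 12.3714% of Brightpath Services GmbH.
Chain via Granite Industries Corp. → Stonebridge Mining NL (R1): 76% × 77% × 17% = 9.9484% of Brightpath Services GmbH.
Aggregating (R2): 14.1858% + 12.3714% + 9.9484% = 36.5056%.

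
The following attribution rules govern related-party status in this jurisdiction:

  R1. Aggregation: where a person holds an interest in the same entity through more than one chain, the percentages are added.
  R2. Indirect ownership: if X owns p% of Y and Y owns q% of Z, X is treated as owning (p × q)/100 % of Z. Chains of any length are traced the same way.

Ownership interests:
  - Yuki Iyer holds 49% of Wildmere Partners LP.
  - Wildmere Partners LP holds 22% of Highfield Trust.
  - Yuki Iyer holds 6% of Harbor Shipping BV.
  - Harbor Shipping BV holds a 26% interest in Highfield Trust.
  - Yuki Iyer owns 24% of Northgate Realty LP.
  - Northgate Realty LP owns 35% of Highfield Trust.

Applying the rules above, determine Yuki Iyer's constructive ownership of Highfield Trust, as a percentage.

20.74%

Chain via Harbor Shipping BV (R2): 6% × 26% = 1.56% of Highfield Trust.
Chain via Wildmere Partners LP (R2): 49% × 22% = 10.78% of Highfield Trust.
Chain via Northgate Realty LP (R2): 24% × 35% = 8.4% of Highfield Trust.
Aggregating (R1): 1.56% + 10.78% + 8.4% = 20.74%.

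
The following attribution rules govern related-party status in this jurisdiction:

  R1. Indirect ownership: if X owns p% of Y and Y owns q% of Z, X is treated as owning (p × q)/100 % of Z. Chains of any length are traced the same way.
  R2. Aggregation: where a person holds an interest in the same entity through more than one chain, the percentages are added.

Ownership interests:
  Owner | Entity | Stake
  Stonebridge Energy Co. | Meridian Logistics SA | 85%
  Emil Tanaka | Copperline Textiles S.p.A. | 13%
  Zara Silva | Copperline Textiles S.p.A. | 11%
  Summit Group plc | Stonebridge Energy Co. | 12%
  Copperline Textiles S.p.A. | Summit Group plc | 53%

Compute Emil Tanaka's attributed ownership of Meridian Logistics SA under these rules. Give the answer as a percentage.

0.70278%

Chain via Copperline Textiles S.p.A. → Summit Group plc → Stonebridge Energy Co. (R1): 13% × 53% × 12% × 85% = 0.70278% of Meridian Logistics SA.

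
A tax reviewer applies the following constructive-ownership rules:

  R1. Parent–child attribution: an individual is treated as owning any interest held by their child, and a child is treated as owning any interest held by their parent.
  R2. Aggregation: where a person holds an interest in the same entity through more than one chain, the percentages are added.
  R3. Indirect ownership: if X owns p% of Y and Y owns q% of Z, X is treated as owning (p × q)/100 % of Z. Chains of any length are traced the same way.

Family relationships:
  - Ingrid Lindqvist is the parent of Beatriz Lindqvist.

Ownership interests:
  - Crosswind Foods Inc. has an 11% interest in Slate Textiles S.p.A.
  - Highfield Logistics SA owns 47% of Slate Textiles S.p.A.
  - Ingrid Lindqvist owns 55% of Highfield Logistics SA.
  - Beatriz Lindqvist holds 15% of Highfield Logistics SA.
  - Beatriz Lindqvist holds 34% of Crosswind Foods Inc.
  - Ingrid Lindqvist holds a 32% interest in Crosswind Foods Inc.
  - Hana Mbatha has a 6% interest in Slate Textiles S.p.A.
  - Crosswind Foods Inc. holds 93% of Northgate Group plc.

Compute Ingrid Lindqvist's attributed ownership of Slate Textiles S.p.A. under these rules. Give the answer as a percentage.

By parent–child attribution (R1), Ingrid Lindqvist is treated as also owning Beatriz Lindqvist's interest in Crosswind Foods Inc, giving 32% + 34% = 66%.
By parent–child attribution (R1), Ingrid Lindqvist is treated as also owning Beatriz Lindqvist's interest in Highfield Logistics SA, giving 55% + 15% = 70%.
Chain via Crosswind Foods Inc. (R3): 66% × 11% = 7.26% of Slate Textiles S.p.A.
Chain via Highfield Logistics SA (R3): 70% × 47% = 32.9% of Slate Textiles S.p.A.
Aggregating (R2): 7.26% + 32.9% = 40.16%.

40.16%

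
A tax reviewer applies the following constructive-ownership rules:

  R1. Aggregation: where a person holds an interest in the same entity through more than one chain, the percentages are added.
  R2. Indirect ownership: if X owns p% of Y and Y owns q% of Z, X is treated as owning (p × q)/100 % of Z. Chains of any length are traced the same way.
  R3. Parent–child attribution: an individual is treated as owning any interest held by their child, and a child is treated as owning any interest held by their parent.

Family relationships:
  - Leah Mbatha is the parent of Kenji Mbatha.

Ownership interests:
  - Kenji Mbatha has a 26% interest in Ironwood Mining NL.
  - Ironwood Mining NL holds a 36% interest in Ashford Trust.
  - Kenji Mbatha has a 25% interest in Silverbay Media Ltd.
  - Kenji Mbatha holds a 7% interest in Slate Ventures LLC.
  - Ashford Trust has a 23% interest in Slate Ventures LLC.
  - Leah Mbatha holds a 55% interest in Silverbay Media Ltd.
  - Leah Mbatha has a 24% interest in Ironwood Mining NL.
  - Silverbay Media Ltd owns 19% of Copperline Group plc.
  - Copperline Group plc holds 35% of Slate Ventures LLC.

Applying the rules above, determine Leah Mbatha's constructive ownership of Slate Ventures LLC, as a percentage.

16.46%

By parent–child attribution (R3), Leah Mbatha is treated as also owning Kenji Mbatha's interest in Silverbay Media Ltd, giving 55% + 25% = 80%.
By parent–child attribution (R3), Leah Mbatha is treated as also owning Kenji Mbatha's interest in Ironwood Mining NL, giving 24% + 26% = 50%.
By parent–child attribution (R3), Leah Mbatha is treated as owning Kenji Mbatha's 7% interest in Slate Ventures LLC.
Chain via Silverbay Media Ltd → Copperline Group plc (R2): 80% × 19% × 35% = 5.32% of Slate Ventures LLC.
Chain via Ironwood Mining NL → Ashford Trust (R2): 50% × 36% × 23% = 4.14% of Slate Ventures LLC.
Direct interest in Slate Ventures LLC: 7%.
Aggregating (R1): 5.32% + 4.14% + 7% = 16.46%.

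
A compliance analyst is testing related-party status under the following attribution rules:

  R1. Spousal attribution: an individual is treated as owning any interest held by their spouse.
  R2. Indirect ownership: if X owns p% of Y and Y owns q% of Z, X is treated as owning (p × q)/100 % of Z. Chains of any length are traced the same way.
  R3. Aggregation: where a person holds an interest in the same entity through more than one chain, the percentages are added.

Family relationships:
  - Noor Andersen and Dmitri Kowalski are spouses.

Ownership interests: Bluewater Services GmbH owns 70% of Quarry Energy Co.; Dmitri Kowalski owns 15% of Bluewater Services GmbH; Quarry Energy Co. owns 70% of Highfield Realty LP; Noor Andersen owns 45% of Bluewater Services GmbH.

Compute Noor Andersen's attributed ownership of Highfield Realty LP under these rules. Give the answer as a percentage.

By spousal attribution (R1), Noor Andersen is treated as also owning Dmitri Kowalski's interest in Bluewater Services GmbH, giving 45% + 15% = 60%.
Chain via Bluewater Services GmbH → Quarry Energy Co. (R2): 60% × 70% × 70% = 29.4% of Highfield Realty LP.

29.4%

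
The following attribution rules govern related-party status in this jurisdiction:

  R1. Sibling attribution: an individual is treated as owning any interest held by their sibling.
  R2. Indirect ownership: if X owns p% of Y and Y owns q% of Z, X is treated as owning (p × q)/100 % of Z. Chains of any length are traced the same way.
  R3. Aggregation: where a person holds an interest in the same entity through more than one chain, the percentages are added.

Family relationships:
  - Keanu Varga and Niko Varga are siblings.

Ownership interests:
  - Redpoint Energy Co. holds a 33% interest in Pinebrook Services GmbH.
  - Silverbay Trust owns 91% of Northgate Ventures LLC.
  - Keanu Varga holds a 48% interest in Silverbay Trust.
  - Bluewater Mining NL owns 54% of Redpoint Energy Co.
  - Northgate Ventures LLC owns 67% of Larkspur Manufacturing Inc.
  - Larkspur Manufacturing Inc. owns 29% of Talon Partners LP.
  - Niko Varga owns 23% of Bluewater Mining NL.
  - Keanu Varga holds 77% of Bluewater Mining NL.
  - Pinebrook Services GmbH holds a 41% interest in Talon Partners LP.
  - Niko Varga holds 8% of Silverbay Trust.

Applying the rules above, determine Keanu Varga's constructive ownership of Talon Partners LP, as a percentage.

17.207728%

By sibling attribution (R1), Keanu Varga is treated as also owning Niko Varga's interest in Silverbay Trust, giving 48% + 8% = 56%.
By sibling attribution (R1), Keanu Varga is treated as also owning Niko Varga's interest in Bluewater Mining NL, giving 77% + 23% = 100%.
Chain via Silverbay Trust → Northgate Ventures LLC → Larkspur Manufacturing Inc. (R2): 56% × 91% × 67% × 29% = 9.901528% of Talon Partners LP.
Chain via Bluewater Mining NL → Redpoint Energy Co. → Pinebrook Services GmbH (R2): 100% × 54% × 33% × 41% = 7.3062% of Talon Partners LP.
Aggregating (R3): 9.901528% + 7.3062% = 17.207728%.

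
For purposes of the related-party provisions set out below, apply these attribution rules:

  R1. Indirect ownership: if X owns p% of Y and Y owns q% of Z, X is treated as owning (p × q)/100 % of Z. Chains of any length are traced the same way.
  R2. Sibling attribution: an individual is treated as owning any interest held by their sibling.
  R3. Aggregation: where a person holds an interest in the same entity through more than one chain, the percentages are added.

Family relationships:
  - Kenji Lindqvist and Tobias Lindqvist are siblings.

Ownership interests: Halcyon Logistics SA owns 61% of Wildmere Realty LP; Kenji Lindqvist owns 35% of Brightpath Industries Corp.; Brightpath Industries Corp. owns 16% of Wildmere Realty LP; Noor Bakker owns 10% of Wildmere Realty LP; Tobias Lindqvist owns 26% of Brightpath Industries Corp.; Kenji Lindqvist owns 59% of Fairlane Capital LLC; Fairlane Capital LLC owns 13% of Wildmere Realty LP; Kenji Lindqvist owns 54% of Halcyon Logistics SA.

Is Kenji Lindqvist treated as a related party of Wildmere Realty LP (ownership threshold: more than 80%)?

By sibling attribution (R2), Kenji Lindqvist is treated as also owning Tobias Lindqvist's interest in Brightpath Industries Corp, giving 35% + 26% = 61%.
Chain via Fairlane Capital LLC (R1): 59% × 13% = 7.67% of Wildmere Realty LP.
Chain via Brightpath Industries Corp. (R1): 61% × 16% = 9.76% of Wildmere Realty LP.
Chain via Halcyon Logistics SA (R1): 54% × 61% = 32.94% of Wildmere Realty LP.
Aggregating (R3): 7.67% + 9.76% + 32.94% = 50.37%.
50.37% does not exceed the 80% threshold, so Kenji is not a related party to Wildmere Realty LP.

No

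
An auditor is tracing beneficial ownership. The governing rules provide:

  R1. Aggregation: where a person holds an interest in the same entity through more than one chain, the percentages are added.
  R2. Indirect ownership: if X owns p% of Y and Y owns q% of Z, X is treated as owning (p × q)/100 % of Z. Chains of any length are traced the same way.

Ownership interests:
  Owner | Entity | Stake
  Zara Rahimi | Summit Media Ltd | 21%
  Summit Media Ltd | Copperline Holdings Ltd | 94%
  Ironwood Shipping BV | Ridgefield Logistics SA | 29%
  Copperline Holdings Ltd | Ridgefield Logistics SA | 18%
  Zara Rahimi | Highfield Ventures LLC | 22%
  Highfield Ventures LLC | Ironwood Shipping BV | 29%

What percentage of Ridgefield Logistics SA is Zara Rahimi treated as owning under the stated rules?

5.4034%

Chain via Summit Media Ltd → Copperline Holdings Ltd (R2): 21% × 94% × 18% = 3.5532% of Ridgefield Logistics SA.
Chain via Highfield Ventures LLC → Ironwood Shipping BV (R2): 22% × 29% × 29% = 1.8502% of Ridgefield Logistics SA.
Aggregating (R1): 3.5532% + 1.8502% = 5.4034%.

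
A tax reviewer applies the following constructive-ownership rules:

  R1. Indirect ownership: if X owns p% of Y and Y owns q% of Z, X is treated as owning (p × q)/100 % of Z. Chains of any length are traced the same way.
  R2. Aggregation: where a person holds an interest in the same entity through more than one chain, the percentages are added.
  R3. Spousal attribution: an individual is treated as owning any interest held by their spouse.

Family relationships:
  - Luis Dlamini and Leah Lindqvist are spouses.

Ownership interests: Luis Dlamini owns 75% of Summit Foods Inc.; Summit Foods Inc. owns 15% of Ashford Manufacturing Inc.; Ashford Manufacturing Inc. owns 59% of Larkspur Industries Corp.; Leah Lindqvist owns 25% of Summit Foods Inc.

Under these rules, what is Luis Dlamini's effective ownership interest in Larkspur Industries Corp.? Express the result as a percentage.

8.85%

By spousal attribution (R3), Luis Dlamini is treated as also owning Leah Lindqvist's interest in Summit Foods Inc, giving 75% + 25% = 100%.
Chain via Summit Foods Inc. → Ashford Manufacturing Inc. (R1): 100% × 15% × 59% = 8.85% of Larkspur Industries Corp.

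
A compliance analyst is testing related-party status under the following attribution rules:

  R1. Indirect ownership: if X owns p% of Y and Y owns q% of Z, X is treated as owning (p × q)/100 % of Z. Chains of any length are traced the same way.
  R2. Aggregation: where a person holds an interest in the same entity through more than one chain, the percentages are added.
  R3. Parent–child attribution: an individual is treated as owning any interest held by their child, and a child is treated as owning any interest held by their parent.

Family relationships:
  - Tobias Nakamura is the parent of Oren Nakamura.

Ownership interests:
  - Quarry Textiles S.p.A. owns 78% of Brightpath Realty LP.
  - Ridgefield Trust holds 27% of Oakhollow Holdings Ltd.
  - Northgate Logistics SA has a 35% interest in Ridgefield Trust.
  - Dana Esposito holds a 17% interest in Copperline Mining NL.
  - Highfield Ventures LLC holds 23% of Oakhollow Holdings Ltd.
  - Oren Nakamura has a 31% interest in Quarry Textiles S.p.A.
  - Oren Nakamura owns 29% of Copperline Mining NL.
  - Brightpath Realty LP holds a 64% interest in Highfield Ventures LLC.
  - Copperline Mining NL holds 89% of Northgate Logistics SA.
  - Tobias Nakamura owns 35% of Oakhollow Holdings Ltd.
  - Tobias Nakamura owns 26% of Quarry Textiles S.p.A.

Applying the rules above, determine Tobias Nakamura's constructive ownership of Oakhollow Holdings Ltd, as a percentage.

43.983557%

By parent–child attribution (R3), Tobias Nakamura is treated as also owning Oren Nakamura's interest in Quarry Textiles S.p.A, giving 26% + 31% = 57%.
By parent–child attribution (R3), Tobias Nakamura is treated as owning Oren Nakamura's 29% interest in Copperline Mining NL.
Chain via Quarry Textiles S.p.A. → Brightpath Realty LP → Highfield Ventures LLC (R1): 57% × 78% × 64% × 23% = 6.544512% of Oakhollow Holdings Ltd.
Direct interest in Oakhollow Holdings Ltd: 35%.
Chain via Copperline Mining NL → Northgate Logistics SA → Ridgefield Trust (R1): 29% × 89% × 35% × 27% = 2.439045% of Oakhollow Holdings Ltd.
Aggregating (R2): 6.544512% + 35% + 2.439045% = 43.983557%.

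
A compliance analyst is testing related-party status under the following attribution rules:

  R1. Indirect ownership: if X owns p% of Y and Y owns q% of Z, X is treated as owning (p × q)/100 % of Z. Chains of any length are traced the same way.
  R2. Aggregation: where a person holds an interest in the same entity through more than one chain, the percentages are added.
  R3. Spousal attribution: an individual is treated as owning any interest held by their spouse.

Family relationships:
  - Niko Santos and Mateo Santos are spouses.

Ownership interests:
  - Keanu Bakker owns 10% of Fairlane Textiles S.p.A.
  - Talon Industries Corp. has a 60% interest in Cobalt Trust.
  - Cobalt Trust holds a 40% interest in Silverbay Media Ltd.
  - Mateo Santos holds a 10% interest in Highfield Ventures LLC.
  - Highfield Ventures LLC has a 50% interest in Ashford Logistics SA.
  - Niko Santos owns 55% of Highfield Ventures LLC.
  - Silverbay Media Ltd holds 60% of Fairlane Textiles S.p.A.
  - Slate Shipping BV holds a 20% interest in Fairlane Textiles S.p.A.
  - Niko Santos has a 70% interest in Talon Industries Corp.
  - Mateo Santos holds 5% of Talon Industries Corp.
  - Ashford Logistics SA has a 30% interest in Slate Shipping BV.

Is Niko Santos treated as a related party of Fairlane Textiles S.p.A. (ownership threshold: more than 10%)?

By spousal attribution (R3), Niko Santos is treated as also owning Mateo Santos's interest in Highfield Ventures LLC, giving 55% + 10% = 65%.
By spousal attribution (R3), Niko Santos is treated as also owning Mateo Santos's interest in Talon Industries Corp, giving 70% + 5% = 75%.
Chain via Highfield Ventures LLC → Ashford Logistics SA → Slate Shipping BV (R1): 65% × 50% × 30% × 20% = 1.95% of Fairlane Textiles S.p.A.
Chain via Talon Industries Corp. → Cobalt Trust → Silverbay Media Ltd (R1): 75% × 60% × 40% × 60% = 10.8% of Fairlane Textiles S.p.A.
Aggregating (R2): 1.95% + 10.8% = 12.75%.
12.75% exceeds the 10% threshold, so Niko is a related party to Fairlane Textiles S.p.A.

Yes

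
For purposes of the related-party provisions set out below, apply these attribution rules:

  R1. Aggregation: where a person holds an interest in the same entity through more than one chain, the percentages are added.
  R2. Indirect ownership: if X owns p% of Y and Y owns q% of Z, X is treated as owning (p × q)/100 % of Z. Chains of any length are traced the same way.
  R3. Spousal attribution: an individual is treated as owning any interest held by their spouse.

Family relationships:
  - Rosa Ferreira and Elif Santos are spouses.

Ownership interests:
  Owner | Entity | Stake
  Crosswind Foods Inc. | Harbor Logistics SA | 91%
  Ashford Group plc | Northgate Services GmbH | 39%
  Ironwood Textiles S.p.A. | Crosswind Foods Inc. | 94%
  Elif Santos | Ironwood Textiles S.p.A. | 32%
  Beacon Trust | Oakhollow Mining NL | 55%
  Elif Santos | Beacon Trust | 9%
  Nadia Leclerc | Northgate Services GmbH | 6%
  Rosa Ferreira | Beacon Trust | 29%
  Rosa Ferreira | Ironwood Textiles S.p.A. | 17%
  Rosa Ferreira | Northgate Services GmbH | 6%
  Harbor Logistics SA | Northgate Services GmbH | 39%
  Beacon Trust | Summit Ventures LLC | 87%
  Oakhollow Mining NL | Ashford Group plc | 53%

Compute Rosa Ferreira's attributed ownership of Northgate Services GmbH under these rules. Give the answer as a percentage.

26.666724%

By spousal attribution (R3), Rosa Ferreira is treated as also owning Elif Santos's interest in Ironwood Textiles S.p.A, giving 17% + 32% = 49%.
By spousal attribution (R3), Rosa Ferreira is treated as also owning Elif Santos's interest in Beacon Trust, giving 29% + 9% = 38%.
Chain via Ironwood Textiles S.p.A. → Crosswind Foods Inc. → Harbor Logistics SA (R2): 49% × 94% × 91% × 39% = 16.346694% of Northgate Services GmbH.
Chain via Beacon Trust → Oakhollow Mining NL → Ashford Group plc (R2): 38% × 55% × 53% × 39% = 4.32003% of Northgate Services GmbH.
Direct interest in Northgate Services GmbH: 6%.
Aggregating (R1): 16.346694% + 4.32003% + 6% = 26.666724%.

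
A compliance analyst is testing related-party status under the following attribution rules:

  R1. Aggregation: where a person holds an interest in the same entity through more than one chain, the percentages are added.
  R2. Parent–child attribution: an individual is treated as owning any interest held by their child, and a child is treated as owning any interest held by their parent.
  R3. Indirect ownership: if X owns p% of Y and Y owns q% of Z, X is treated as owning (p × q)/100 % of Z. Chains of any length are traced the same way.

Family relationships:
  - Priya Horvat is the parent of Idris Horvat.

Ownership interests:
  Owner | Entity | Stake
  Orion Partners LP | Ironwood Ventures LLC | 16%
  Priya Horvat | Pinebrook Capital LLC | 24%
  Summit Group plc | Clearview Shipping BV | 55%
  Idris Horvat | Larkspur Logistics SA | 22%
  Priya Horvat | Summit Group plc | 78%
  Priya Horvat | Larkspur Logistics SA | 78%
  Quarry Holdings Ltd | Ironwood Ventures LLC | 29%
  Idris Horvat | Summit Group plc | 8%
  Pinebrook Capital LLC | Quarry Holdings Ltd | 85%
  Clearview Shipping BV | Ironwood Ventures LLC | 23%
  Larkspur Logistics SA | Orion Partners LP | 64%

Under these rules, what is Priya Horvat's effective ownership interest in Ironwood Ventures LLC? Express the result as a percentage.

By parent–child attribution (R2), Priya Horvat is treated as also owning Idris Horvat's interest in Summit Group plc, giving 78% + 8% = 86%.
By parent–child attribution (R2), Priya Horvat is treated as also owning Idris Horvat's interest in Larkspur Logistics SA, giving 78% + 22% = 100%.
Chain via Summit Group plc → Clearview Shipping BV (R3): 86% × 55% × 23% = 10.879% of Ironwood Ventures LLC.
Chain via Larkspur Logistics SA → Orion Partners LP (R3): 100% × 64% × 16% = 10.24% of Ironwood Ventures LLC.
Chain via Pinebrook Capital LLC → Quarry Holdings Ltd (R3): 24% × 85% × 29% = 5.916% of Ironwood Ventures LLC.
Aggregating (R1): 10.879% + 10.24% + 5.916% = 27.035%.

27.035%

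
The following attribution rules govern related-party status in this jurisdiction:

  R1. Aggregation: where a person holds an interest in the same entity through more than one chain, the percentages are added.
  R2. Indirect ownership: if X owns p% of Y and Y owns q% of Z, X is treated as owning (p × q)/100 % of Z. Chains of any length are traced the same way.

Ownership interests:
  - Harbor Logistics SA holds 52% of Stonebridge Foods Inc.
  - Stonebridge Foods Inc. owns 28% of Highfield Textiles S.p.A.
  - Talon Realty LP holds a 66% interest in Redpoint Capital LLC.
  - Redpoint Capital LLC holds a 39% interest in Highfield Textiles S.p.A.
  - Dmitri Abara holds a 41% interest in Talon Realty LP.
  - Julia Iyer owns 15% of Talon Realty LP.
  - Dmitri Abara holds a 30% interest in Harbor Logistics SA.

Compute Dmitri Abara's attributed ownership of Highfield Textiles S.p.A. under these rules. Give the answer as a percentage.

14.9214%

Chain via Talon Realty LP → Redpoint Capital LLC (R2): 41% × 66% × 39% = 10.5534% of Highfield Textiles S.p.A.
Chain via Harbor Logistics SA → Stonebridge Foods Inc. (R2): 30% × 52% × 28% = 4.368% of Highfield Textiles S.p.A.
Aggregating (R1): 10.5534% + 4.368% = 14.9214%.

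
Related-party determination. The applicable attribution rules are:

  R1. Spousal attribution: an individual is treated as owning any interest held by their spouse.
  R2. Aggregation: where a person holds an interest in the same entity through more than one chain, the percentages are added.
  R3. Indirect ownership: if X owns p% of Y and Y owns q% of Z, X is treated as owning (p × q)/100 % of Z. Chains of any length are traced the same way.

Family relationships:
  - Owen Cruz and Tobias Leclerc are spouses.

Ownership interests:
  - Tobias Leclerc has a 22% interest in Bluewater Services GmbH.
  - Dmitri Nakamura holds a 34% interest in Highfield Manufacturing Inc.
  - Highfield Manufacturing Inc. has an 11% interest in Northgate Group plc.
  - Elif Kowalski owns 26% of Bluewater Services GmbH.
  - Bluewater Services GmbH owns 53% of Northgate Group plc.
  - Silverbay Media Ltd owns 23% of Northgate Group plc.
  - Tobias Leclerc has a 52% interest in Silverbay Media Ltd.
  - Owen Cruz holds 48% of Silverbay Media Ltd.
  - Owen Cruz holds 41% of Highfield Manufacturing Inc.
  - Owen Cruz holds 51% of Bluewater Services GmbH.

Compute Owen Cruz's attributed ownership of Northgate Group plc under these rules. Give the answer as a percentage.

66.2%

By spousal attribution (R1), Owen Cruz is treated as also owning Tobias Leclerc's interest in Silverbay Media Ltd, giving 48% + 52% = 100%.
By spousal attribution (R1), Owen Cruz is treated as also owning Tobias Leclerc's interest in Bluewater Services GmbH, giving 51% + 22% = 73%.
Chain via Highfield Manufacturing Inc. (R3): 41% × 11% = 4.51% of Northgate Group plc.
Chain via Silverbay Media Ltd (R3): 100% × 23% = 23% of Northgate Group plc.
Chain via Bluewater Services GmbH (R3): 73% × 53% = 38.69% of Northgate Group plc.
Aggregating (R2): 4.51% + 23% + 38.69% = 66.2%.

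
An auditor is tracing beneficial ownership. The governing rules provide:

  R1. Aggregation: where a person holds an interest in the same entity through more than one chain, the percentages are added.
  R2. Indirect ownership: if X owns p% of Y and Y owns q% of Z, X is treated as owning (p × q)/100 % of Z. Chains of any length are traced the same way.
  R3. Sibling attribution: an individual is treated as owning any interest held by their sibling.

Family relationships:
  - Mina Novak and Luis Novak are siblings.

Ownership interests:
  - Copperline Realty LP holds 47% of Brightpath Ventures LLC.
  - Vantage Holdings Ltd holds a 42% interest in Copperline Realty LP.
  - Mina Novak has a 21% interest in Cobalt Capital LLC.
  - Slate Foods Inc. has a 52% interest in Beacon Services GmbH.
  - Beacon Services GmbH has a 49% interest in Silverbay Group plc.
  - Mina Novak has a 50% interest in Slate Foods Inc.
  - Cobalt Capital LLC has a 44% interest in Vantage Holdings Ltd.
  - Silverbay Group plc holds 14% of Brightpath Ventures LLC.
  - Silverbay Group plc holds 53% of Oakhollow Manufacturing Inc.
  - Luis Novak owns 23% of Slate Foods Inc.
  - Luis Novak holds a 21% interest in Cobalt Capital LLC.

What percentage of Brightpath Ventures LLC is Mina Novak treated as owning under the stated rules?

6.252008%

By sibling attribution (R3), Mina Novak is treated as also owning Luis Novak's interest in Slate Foods Inc, giving 50% + 23% = 73%.
By sibling attribution (R3), Mina Novak is treated as also owning Luis Novak's interest in Cobalt Capital LLC, giving 21% + 21% = 42%.
Chain via Slate Foods Inc. → Beacon Services GmbH → Silverbay Group plc (R2): 73% × 52% × 49% × 14% = 2.604056% of Brightpath Ventures LLC.
Chain via Cobalt Capital LLC → Vantage Holdings Ltd → Copperline Realty LP (R2): 42% × 44% × 42% × 47% = 3.647952% of Brightpath Ventures LLC.
Aggregating (R1): 2.604056% + 3.647952% = 6.252008%.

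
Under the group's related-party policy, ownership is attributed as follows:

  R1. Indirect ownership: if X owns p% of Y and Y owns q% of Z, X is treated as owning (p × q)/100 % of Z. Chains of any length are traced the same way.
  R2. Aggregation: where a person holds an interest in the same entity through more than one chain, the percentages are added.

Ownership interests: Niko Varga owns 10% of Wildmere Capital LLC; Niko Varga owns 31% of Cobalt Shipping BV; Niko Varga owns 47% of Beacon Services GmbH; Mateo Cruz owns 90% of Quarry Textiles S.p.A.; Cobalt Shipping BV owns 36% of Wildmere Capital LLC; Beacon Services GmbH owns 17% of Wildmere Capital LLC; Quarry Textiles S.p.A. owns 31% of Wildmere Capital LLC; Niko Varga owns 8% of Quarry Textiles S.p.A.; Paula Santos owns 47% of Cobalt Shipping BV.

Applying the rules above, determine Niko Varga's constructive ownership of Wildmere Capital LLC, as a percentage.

31.63%

Chain via Beacon Services GmbH (R1): 47% × 17% = 7.99% of Wildmere Capital LLC.
Chain via Cobalt Shipping BV (R1): 31% × 36% = 11.16% of Wildmere Capital LLC.
Chain via Quarry Textiles S.p.A. (R1): 8% × 31% = 2.48% of Wildmere Capital LLC.
Direct interest in Wildmere Capital LLC: 10%.
Aggregating (R2): 7.99% + 11.16% + 2.48% + 10% = 31.63%.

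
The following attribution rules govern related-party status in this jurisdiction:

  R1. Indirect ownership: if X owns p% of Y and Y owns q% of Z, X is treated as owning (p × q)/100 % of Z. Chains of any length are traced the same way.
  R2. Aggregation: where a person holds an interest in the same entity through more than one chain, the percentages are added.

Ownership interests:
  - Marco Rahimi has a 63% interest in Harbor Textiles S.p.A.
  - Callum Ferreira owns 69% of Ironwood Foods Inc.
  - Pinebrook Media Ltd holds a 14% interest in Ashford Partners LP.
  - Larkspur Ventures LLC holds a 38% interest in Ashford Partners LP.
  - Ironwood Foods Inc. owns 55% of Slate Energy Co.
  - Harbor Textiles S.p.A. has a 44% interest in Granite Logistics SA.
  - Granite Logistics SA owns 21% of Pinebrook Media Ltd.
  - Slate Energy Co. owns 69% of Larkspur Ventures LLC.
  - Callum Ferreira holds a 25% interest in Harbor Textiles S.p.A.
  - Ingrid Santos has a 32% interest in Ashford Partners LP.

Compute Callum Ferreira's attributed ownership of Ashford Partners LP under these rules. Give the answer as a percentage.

10.27389%

Chain via Ironwood Foods Inc. → Slate Energy Co. → Larkspur Ventures LLC (R1): 69% × 55% × 69% × 38% = 9.95049% of Ashford Partners LP.
Chain via Harbor Textiles S.p.A. → Granite Logistics SA → Pinebrook Media Ltd (R1): 25% × 44% × 21% × 14% = 0.3234% of Ashford Partners LP.
Aggregating (R2): 9.95049% + 0.3234% = 10.27389%.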